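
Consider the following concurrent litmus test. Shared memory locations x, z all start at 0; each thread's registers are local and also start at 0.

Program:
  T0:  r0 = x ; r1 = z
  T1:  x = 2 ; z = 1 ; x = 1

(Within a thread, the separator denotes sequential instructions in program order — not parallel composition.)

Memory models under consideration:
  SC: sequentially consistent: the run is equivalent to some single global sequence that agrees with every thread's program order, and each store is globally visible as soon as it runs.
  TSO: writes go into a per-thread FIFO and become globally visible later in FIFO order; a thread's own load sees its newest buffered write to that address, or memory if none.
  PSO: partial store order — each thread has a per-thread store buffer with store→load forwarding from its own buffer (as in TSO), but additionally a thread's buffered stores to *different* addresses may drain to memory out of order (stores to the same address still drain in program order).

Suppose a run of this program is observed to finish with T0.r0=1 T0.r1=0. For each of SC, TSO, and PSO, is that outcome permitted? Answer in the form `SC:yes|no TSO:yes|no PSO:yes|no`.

SC:no TSO:no PSO:yes

outcome vector order: (T0.r0,T0.r1)
SC: 5 outcomes — {(0,0), (0,1), (1,1), (2,0), (2,1)}
TSO: 5 outcomes — {(0,0), (0,1), (1,1), (2,0), (2,1)}
PSO: 6 outcomes — {(0,0), (0,1), (1,0), (1,1), (2,0), (2,1)}
target (1,0) ∈ {PSO}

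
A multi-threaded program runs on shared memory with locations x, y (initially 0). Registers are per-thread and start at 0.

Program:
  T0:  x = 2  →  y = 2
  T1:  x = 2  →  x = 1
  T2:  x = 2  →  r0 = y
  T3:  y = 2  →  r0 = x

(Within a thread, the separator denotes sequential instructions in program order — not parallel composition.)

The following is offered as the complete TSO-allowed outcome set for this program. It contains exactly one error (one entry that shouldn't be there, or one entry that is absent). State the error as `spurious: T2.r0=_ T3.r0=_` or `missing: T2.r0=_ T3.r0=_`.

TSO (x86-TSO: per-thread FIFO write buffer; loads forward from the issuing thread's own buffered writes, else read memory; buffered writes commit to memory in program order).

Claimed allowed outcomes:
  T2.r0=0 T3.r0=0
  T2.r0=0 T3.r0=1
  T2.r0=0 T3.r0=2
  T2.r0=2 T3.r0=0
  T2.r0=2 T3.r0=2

missing: T2.r0=2 T3.r0=1

outcome vector order: (T2.r0,T3.r0)
TSO (6): 0/0; 0/1; 0/2; 2/0; 2/1; 2/2
TSO∖claimed = {2/1}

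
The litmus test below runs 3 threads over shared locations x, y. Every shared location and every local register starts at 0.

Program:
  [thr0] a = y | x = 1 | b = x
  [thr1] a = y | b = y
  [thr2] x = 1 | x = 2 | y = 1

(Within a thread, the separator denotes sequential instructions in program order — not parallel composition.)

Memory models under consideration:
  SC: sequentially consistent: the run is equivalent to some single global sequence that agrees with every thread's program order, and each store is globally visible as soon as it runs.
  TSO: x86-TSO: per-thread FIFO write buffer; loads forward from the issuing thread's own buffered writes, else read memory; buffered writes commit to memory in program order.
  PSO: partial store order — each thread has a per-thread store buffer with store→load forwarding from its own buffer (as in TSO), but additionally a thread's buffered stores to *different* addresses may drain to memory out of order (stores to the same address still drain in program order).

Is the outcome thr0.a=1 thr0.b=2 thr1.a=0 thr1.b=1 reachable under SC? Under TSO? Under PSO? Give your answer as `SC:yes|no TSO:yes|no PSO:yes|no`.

SC:no TSO:no PSO:yes

outcome vector order: (thr0.a,thr0.b,thr1.a,thr1.b)
SC (9): <0 1 0 0>; <0 1 0 1>; <0 1 1 1>; <0 2 0 0>; <0 2 0 1>; <0 2 1 1>; <1 1 0 0>; <1 1 0 1>; <1 1 1 1>
TSO (9): <0 1 0 0>; <0 1 0 1>; <0 1 1 1>; <0 2 0 0>; <0 2 0 1>; <0 2 1 1>; <1 1 0 0>; <1 1 0 1>; <1 1 1 1>
PSO (12): <0 1 0 0>; <0 1 0 1>; <0 1 1 1>; <0 2 0 0>; <0 2 0 1>; <0 2 1 1>; <1 1 0 0>; <1 1 0 1>; <1 1 1 1>; <1 2 0 0>; <1 2 0 1>; <1 2 1 1>
target <1 2 0 1> ∈ {PSO}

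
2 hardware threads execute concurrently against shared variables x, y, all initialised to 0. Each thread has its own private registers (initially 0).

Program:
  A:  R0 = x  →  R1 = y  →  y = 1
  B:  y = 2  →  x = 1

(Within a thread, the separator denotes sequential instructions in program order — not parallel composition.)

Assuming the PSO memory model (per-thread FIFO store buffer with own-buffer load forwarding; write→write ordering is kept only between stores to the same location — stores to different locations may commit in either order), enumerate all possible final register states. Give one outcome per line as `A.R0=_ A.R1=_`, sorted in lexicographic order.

outcome vector order: (A.R0,A.R1)
|PSO outcomes| = 4

A.R0=0 A.R1=0
A.R0=0 A.R1=2
A.R0=1 A.R1=0
A.R0=1 A.R1=2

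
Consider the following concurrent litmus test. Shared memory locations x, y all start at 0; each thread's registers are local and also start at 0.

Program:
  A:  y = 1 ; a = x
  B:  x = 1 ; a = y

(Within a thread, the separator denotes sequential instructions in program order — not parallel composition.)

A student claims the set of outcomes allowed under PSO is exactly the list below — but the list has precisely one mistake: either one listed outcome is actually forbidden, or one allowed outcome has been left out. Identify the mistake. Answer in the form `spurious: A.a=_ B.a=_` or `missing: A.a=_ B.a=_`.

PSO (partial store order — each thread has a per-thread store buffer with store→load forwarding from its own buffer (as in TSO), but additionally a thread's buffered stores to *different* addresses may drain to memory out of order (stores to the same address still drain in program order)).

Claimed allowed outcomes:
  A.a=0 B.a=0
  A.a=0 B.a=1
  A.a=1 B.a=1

outcome vector order: (A.a,B.a)
PSO: 4 outcomes — {0/0; 0/1; 1/0; 1/1}
PSO∖claimed = {1/0}

missing: A.a=1 B.a=0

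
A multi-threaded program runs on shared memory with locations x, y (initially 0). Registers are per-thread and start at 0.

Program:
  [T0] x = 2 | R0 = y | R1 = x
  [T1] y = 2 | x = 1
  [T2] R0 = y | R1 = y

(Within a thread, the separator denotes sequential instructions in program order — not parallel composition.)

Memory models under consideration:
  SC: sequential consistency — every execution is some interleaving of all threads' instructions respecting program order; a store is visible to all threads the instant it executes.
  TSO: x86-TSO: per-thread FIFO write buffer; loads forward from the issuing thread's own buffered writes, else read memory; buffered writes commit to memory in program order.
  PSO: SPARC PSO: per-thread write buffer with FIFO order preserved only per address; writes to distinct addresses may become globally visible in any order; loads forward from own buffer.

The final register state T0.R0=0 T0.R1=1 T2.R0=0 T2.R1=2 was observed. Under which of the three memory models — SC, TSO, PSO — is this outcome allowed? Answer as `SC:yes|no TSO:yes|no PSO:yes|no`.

SC:yes TSO:yes PSO:yes

outcome vector order: (T0.R0,T0.R1,T2.R0,T2.R1)
[SC] allowed = {<0 1 0 0> <0 1 0 2> <0 1 2 2> <0 2 0 0> <0 2 0 2> <0 2 2 2> <2 1 0 0> <2 1 0 2> <2 1 2 2> <2 2 0 0> <2 2 0 2> <2 2 2 2>}
[TSO] allowed = {<0 1 0 0> <0 1 0 2> <0 1 2 2> <0 2 0 0> <0 2 0 2> <0 2 2 2> <2 1 0 0> <2 1 0 2> <2 1 2 2> <2 2 0 0> <2 2 0 2> <2 2 2 2>}
[PSO] allowed = {<0 1 0 0> <0 1 0 2> <0 1 2 2> <0 2 0 0> <0 2 0 2> <0 2 2 2> <2 1 0 0> <2 1 0 2> <2 1 2 2> <2 2 0 0> <2 2 0 2> <2 2 2 2>}
target <0 1 0 2> ∈ {SC,TSO,PSO}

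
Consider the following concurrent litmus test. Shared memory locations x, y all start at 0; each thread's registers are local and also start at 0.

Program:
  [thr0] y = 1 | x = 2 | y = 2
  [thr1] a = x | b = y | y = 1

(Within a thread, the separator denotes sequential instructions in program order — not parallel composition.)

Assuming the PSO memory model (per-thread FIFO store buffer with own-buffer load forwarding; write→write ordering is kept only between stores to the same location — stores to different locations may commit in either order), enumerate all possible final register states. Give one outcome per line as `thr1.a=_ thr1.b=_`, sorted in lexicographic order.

outcome vector order: (thr1.a,thr1.b)
|PSO outcomes| = 6

thr1.a=0 thr1.b=0
thr1.a=0 thr1.b=1
thr1.a=0 thr1.b=2
thr1.a=2 thr1.b=0
thr1.a=2 thr1.b=1
thr1.a=2 thr1.b=2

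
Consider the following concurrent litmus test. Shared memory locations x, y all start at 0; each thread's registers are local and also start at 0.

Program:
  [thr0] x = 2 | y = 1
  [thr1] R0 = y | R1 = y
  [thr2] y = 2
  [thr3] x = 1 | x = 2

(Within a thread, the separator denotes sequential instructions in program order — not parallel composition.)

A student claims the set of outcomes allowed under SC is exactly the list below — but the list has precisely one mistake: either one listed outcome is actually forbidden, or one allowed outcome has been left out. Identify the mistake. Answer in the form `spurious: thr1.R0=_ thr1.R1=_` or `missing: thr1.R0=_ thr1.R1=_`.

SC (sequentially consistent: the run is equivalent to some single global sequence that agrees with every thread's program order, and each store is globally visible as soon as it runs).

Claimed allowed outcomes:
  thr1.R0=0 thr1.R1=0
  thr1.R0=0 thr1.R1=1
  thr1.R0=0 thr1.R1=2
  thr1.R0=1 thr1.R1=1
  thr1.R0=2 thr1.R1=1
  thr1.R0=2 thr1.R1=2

missing: thr1.R0=1 thr1.R1=2

outcome vector order: (thr1.R0,thr1.R1)
under SC → (0,0), (0,1), (0,2), (1,1), (1,2), (2,1), (2,2)
SC∖claimed = {(1,2)}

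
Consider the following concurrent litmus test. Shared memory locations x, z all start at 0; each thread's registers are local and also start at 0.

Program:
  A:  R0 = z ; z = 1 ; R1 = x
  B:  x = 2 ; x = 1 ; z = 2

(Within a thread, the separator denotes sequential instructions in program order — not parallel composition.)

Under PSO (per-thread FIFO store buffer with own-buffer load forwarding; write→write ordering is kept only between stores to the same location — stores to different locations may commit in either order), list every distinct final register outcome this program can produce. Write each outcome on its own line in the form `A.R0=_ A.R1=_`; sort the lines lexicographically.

outcome vector order: (A.R0,A.R1)
|PSO outcomes| = 6

A.R0=0 A.R1=0
A.R0=0 A.R1=1
A.R0=0 A.R1=2
A.R0=2 A.R1=0
A.R0=2 A.R1=1
A.R0=2 A.R1=2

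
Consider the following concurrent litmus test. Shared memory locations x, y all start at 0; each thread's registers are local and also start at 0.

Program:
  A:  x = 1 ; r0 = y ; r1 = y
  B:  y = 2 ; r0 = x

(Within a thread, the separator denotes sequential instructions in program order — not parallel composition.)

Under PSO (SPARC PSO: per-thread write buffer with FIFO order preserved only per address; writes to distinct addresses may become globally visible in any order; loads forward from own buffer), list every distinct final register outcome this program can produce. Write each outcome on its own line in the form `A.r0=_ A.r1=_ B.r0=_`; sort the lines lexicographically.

outcome vector order: (A.r0,A.r1,B.r0)
|PSO outcomes| = 6

A.r0=0 A.r1=0 B.r0=0
A.r0=0 A.r1=0 B.r0=1
A.r0=0 A.r1=2 B.r0=0
A.r0=0 A.r1=2 B.r0=1
A.r0=2 A.r1=2 B.r0=0
A.r0=2 A.r1=2 B.r0=1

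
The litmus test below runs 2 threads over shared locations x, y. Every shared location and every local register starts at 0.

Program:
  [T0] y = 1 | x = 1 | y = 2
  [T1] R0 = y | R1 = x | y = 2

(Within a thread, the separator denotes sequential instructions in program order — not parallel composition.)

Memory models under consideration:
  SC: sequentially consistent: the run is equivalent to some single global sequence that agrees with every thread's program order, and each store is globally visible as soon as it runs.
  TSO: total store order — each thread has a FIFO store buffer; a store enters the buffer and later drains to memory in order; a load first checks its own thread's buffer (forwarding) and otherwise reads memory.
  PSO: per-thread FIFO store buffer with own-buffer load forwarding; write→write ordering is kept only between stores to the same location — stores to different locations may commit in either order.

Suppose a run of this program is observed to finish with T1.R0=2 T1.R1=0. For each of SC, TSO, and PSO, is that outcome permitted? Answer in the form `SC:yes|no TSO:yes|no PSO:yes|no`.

outcome vector order: (T1.R0,T1.R1)
[SC] allowed = {00, 01, 10, 11, 21}
[TSO] allowed = {00, 01, 10, 11, 21}
[PSO] allowed = {00, 01, 10, 11, 20, 21}
target 20 ∈ {PSO}

SC:no TSO:no PSO:yes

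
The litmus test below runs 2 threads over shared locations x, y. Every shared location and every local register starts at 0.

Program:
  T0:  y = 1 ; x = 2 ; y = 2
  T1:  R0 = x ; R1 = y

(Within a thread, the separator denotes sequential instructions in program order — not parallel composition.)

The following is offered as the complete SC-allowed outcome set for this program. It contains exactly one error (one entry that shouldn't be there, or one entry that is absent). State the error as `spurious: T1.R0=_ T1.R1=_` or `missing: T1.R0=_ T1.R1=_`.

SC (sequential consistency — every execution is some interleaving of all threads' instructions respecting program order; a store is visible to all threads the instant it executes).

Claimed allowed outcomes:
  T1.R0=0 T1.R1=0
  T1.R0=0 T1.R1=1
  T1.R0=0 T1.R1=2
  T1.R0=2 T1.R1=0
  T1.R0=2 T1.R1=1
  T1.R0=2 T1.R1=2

outcome vector order: (T1.R0,T1.R1)
SC (5): 00; 01; 02; 21; 22
claimed∖SC = {20}

spurious: T1.R0=2 T1.R1=0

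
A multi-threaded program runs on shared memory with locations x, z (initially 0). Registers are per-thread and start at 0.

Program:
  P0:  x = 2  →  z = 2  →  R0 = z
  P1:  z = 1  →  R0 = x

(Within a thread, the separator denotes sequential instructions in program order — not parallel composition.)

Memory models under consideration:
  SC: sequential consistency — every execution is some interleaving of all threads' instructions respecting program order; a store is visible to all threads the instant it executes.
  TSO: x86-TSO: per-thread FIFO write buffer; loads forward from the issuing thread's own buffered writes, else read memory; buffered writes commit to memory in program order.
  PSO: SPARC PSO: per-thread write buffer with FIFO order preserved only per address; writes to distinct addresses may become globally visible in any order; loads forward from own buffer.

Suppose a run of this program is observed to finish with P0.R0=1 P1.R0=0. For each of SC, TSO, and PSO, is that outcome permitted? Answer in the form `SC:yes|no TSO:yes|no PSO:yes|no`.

SC:no TSO:yes PSO:yes

outcome vector order: (P0.R0,P1.R0)
under SC → <1 2>, <2 0>, <2 2>
under TSO → <1 0>, <1 2>, <2 0>, <2 2>
under PSO → <1 0>, <1 2>, <2 0>, <2 2>
target <1 0> ∈ {TSO,PSO}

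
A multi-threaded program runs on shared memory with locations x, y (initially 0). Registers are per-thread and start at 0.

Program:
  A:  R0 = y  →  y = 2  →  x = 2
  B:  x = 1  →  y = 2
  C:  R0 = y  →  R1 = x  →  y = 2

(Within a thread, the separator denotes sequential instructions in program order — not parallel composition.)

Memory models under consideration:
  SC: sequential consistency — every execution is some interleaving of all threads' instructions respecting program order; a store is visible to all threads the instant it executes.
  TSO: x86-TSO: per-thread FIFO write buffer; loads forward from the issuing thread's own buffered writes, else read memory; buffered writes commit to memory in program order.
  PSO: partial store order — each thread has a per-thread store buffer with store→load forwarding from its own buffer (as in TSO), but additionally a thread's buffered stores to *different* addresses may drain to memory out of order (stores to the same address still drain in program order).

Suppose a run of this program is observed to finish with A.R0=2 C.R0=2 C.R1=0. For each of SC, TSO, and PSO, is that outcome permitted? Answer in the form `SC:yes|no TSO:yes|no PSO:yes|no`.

SC:no TSO:no PSO:yes

outcome vector order: (A.R0,C.R0,C.R1)
under SC → (0,0,0), (0,0,1), (0,0,2), (0,2,0), (0,2,1), (0,2,2), (2,0,0), (2,0,1), (2,0,2), (2,2,1), (2,2,2)
under TSO → (0,0,0), (0,0,1), (0,0,2), (0,2,0), (0,2,1), (0,2,2), (2,0,0), (2,0,1), (2,0,2), (2,2,1), (2,2,2)
under PSO → (0,0,0), (0,0,1), (0,0,2), (0,2,0), (0,2,1), (0,2,2), (2,0,0), (2,0,1), (2,0,2), (2,2,0), (2,2,1), (2,2,2)
target (2,2,0) ∈ {PSO}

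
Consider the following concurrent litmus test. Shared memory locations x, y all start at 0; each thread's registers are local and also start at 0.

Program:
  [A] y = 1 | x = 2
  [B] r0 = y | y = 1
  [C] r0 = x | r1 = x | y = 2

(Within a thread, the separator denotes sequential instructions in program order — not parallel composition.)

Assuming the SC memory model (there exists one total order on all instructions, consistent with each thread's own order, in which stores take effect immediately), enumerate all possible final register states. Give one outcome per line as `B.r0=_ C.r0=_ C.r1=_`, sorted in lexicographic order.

B.r0=0 C.r0=0 C.r1=0
B.r0=0 C.r0=0 C.r1=2
B.r0=0 C.r0=2 C.r1=2
B.r0=1 C.r0=0 C.r1=0
B.r0=1 C.r0=0 C.r1=2
B.r0=1 C.r0=2 C.r1=2
B.r0=2 C.r0=0 C.r1=0
B.r0=2 C.r0=0 C.r1=2
B.r0=2 C.r0=2 C.r1=2

outcome vector order: (B.r0,C.r0,C.r1)
|SC outcomes| = 9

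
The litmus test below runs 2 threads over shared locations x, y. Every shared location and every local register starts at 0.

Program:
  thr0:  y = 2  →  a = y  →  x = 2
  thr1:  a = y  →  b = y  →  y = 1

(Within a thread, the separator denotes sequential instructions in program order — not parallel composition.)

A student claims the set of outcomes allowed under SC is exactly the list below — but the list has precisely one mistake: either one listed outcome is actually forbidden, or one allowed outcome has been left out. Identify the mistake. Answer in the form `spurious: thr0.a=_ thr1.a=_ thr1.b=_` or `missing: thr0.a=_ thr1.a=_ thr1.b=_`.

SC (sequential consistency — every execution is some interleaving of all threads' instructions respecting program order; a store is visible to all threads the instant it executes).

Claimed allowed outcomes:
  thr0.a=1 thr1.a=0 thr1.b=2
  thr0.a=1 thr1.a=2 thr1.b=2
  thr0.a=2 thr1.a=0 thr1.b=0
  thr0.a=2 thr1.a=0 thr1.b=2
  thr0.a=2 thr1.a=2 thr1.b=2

missing: thr0.a=1 thr1.a=0 thr1.b=0

outcome vector order: (thr0.a,thr1.a,thr1.b)
under SC → 100; 102; 122; 200; 202; 222
SC∖claimed = {100}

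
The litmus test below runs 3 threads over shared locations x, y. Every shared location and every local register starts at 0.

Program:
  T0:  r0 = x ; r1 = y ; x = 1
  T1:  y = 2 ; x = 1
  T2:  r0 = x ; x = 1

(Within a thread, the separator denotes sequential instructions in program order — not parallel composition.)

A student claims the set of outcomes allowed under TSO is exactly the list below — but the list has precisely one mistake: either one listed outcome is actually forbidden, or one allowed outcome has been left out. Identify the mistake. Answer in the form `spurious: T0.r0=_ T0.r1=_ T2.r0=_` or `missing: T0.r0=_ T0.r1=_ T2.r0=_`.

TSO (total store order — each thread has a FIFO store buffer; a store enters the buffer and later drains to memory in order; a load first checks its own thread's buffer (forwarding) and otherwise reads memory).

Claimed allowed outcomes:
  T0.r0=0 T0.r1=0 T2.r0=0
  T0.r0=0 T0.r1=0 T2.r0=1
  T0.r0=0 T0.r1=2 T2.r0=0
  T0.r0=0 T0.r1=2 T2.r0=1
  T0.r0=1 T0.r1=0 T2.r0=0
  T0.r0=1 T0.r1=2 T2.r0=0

missing: T0.r0=1 T0.r1=2 T2.r0=1

outcome vector order: (T0.r0,T0.r1,T2.r0)
[TSO] allowed = {0/0/0; 0/0/1; 0/2/0; 0/2/1; 1/0/0; 1/2/0; 1/2/1}
TSO∖claimed = {1/2/1}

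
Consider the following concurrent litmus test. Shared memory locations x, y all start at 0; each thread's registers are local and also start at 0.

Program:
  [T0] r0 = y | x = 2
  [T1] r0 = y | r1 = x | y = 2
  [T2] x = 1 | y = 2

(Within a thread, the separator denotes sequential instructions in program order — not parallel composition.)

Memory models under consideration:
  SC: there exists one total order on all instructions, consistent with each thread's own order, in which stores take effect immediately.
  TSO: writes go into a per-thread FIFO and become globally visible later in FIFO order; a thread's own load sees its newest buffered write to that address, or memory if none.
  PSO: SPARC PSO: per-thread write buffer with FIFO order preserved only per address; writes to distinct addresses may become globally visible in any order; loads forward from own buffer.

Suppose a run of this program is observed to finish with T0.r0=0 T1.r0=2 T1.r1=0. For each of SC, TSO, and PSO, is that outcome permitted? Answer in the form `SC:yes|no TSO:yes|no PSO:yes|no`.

SC:no TSO:no PSO:yes

outcome vector order: (T0.r0,T1.r0,T1.r1)
SC (10): (0,0,0) (0,0,1) (0,0,2) (0,2,1) (0,2,2) (2,0,0) (2,0,1) (2,0,2) (2,2,1) (2,2,2)
TSO (10): (0,0,0) (0,0,1) (0,0,2) (0,2,1) (0,2,2) (2,0,0) (2,0,1) (2,0,2) (2,2,1) (2,2,2)
PSO (12): (0,0,0) (0,0,1) (0,0,2) (0,2,0) (0,2,1) (0,2,2) (2,0,0) (2,0,1) (2,0,2) (2,2,0) (2,2,1) (2,2,2)
target (0,2,0) ∈ {PSO}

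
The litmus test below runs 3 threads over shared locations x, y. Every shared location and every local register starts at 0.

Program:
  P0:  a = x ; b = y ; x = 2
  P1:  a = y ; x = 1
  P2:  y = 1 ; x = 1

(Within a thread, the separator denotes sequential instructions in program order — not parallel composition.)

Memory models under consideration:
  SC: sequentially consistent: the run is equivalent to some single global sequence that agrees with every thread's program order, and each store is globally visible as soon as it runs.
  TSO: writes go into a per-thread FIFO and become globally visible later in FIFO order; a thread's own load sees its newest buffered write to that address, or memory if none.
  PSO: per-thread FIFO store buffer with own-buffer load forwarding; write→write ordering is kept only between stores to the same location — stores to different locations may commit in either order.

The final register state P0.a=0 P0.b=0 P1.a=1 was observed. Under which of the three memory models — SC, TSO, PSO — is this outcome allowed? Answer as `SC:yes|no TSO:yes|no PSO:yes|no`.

outcome vector order: (P0.a,P0.b,P1.a)
under SC → (0,0,0); (0,0,1); (0,1,0); (0,1,1); (1,0,0); (1,1,0); (1,1,1)
under TSO → (0,0,0); (0,0,1); (0,1,0); (0,1,1); (1,0,0); (1,1,0); (1,1,1)
under PSO → (0,0,0); (0,0,1); (0,1,0); (0,1,1); (1,0,0); (1,0,1); (1,1,0); (1,1,1)
target (0,0,1) ∈ {SC,TSO,PSO}

SC:yes TSO:yes PSO:yes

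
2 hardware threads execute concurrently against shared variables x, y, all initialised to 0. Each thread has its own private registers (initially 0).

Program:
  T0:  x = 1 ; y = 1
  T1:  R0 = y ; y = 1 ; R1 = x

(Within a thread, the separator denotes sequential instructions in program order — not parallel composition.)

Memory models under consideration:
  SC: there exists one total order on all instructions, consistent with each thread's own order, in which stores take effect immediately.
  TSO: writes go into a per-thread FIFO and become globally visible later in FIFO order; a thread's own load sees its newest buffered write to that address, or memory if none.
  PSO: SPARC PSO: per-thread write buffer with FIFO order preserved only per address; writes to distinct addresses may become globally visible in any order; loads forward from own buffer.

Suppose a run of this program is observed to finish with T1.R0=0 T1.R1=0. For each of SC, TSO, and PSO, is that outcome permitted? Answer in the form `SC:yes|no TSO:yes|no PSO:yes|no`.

outcome vector order: (T1.R0,T1.R1)
SC: 3 outcomes — {00 01 11}
TSO: 3 outcomes — {00 01 11}
PSO: 4 outcomes — {00 01 10 11}
target 00 ∈ {SC,TSO,PSO}

SC:yes TSO:yes PSO:yes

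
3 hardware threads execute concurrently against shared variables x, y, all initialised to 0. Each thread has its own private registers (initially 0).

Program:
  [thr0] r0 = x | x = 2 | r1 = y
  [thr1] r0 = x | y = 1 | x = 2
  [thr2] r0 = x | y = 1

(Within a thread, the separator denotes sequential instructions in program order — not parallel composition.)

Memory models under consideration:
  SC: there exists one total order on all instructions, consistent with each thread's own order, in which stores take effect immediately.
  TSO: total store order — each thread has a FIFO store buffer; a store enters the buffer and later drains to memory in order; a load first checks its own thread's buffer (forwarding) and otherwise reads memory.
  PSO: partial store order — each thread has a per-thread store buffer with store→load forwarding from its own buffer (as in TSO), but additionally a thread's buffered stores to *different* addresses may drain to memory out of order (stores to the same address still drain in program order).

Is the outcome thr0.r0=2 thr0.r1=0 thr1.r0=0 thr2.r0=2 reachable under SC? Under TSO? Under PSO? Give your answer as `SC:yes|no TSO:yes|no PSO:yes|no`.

SC:no TSO:no PSO:yes

outcome vector order: (thr0.r0,thr0.r1,thr1.r0,thr2.r0)
SC: 10 outcomes — {(0,0,0,0), (0,0,0,2), (0,0,2,0), (0,0,2,2), (0,1,0,0), (0,1,0,2), (0,1,2,0), (0,1,2,2), (2,1,0,0), (2,1,0,2)}
TSO: 10 outcomes — {(0,0,0,0), (0,0,0,2), (0,0,2,0), (0,0,2,2), (0,1,0,0), (0,1,0,2), (0,1,2,0), (0,1,2,2), (2,1,0,0), (2,1,0,2)}
PSO: 12 outcomes — {(0,0,0,0), (0,0,0,2), (0,0,2,0), (0,0,2,2), (0,1,0,0), (0,1,0,2), (0,1,2,0), (0,1,2,2), (2,0,0,0), (2,0,0,2), (2,1,0,0), (2,1,0,2)}
target (2,0,0,2) ∈ {PSO}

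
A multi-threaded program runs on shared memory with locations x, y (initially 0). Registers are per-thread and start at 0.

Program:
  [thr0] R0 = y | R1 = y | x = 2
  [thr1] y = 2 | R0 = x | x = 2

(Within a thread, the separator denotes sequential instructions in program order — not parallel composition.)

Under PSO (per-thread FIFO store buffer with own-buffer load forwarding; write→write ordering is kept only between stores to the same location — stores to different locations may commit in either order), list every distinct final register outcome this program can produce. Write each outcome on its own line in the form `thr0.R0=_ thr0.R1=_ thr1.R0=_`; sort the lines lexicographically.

outcome vector order: (thr0.R0,thr0.R1,thr1.R0)
|PSO outcomes| = 6

thr0.R0=0 thr0.R1=0 thr1.R0=0
thr0.R0=0 thr0.R1=0 thr1.R0=2
thr0.R0=0 thr0.R1=2 thr1.R0=0
thr0.R0=0 thr0.R1=2 thr1.R0=2
thr0.R0=2 thr0.R1=2 thr1.R0=0
thr0.R0=2 thr0.R1=2 thr1.R0=2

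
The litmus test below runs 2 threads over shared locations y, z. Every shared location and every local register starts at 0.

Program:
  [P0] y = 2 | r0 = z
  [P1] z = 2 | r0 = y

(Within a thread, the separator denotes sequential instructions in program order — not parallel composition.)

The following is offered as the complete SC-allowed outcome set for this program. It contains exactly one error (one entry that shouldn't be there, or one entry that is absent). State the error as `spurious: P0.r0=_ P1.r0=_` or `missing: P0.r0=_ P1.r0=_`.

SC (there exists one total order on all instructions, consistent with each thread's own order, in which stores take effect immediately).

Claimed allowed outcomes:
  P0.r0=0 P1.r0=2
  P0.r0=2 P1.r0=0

outcome vector order: (P0.r0,P1.r0)
under SC → <0 2>; <2 0>; <2 2>
SC∖claimed = {<2 2>}

missing: P0.r0=2 P1.r0=2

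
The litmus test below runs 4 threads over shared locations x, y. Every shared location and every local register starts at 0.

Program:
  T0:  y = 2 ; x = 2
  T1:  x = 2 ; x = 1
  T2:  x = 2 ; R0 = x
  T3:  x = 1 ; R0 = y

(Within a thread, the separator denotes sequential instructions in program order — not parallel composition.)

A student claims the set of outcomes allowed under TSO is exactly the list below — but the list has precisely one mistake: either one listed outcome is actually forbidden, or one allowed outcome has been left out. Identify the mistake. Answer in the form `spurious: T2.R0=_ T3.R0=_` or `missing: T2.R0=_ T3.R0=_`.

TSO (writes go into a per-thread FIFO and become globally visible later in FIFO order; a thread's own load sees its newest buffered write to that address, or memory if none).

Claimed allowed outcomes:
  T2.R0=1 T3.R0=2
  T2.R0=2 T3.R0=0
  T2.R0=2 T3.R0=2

outcome vector order: (T2.R0,T3.R0)
under TSO → 10; 12; 20; 22
TSO∖claimed = {10}

missing: T2.R0=1 T3.R0=0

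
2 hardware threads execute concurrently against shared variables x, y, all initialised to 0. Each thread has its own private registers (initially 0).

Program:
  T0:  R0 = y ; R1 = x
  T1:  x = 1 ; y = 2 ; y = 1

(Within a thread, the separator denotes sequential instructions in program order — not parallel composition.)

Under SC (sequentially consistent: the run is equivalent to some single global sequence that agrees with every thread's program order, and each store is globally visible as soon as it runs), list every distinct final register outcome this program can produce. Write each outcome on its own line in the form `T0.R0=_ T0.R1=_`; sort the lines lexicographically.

outcome vector order: (T0.R0,T0.R1)
|SC outcomes| = 4

T0.R0=0 T0.R1=0
T0.R0=0 T0.R1=1
T0.R0=1 T0.R1=1
T0.R0=2 T0.R1=1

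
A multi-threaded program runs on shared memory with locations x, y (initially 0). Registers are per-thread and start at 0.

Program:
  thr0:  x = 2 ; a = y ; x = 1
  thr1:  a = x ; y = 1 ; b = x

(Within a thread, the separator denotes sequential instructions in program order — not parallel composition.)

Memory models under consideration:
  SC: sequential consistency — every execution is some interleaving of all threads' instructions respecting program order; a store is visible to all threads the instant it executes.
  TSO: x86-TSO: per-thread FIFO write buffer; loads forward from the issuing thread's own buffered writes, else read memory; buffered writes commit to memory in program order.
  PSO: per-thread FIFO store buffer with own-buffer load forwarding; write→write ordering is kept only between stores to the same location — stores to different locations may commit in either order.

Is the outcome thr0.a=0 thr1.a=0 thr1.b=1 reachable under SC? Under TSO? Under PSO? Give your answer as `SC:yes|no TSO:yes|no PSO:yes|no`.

outcome vector order: (thr0.a,thr1.a,thr1.b)
[SC] allowed = {0/0/1; 0/0/2; 0/1/1; 0/2/1; 0/2/2; 1/0/0; 1/0/1; 1/0/2; 1/2/1; 1/2/2}
[TSO] allowed = {0/0/0; 0/0/1; 0/0/2; 0/1/1; 0/2/1; 0/2/2; 1/0/0; 1/0/1; 1/0/2; 1/2/1; 1/2/2}
[PSO] allowed = {0/0/0; 0/0/1; 0/0/2; 0/1/1; 0/2/1; 0/2/2; 1/0/0; 1/0/1; 1/0/2; 1/2/1; 1/2/2}
target 0/0/1 ∈ {SC,TSO,PSO}

SC:yes TSO:yes PSO:yes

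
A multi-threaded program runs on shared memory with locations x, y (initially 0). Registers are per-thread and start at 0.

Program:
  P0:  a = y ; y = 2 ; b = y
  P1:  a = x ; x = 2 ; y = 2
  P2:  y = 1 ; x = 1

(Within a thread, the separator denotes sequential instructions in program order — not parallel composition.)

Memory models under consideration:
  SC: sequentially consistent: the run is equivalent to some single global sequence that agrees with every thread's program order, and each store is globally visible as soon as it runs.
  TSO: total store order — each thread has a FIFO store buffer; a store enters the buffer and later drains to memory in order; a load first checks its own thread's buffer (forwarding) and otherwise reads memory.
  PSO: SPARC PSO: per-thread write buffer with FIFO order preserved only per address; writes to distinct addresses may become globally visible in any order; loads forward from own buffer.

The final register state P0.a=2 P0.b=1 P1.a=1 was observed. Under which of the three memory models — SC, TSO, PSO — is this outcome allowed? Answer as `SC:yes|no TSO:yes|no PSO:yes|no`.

SC:no TSO:no PSO:yes

outcome vector order: (P0.a,P0.b,P1.a)
SC (9): (0,1,0), (0,1,1), (0,2,0), (0,2,1), (1,2,0), (1,2,1), (2,1,0), (2,2,0), (2,2,1)
TSO (9): (0,1,0), (0,1,1), (0,2,0), (0,2,1), (1,2,0), (1,2,1), (2,1,0), (2,2,0), (2,2,1)
PSO (10): (0,1,0), (0,1,1), (0,2,0), (0,2,1), (1,2,0), (1,2,1), (2,1,0), (2,1,1), (2,2,0), (2,2,1)
target (2,1,1) ∈ {PSO}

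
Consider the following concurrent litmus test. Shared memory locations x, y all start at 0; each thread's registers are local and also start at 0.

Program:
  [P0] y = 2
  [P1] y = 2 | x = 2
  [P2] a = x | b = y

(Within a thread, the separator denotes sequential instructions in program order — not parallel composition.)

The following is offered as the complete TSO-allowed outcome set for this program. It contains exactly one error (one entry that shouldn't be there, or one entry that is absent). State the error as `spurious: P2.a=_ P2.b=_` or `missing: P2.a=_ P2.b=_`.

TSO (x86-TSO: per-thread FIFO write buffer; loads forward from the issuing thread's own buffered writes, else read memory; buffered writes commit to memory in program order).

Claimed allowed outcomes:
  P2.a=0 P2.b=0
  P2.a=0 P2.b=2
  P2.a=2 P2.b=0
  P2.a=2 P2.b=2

outcome vector order: (P2.a,P2.b)
under TSO → 0/0, 0/2, 2/2
claimed∖TSO = {2/0}

spurious: P2.a=2 P2.b=0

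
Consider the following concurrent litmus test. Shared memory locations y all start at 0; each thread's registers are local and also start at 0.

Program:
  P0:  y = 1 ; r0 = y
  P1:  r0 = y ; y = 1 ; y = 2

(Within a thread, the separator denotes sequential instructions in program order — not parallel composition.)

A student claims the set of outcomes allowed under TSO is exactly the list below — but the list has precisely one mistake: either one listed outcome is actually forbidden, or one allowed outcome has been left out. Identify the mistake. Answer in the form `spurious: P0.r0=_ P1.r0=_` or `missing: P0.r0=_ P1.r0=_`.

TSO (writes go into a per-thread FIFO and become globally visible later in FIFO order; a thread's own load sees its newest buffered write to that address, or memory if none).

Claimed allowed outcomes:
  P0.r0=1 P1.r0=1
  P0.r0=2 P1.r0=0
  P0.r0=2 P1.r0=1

outcome vector order: (P0.r0,P1.r0)
TSO (4): (1,0); (1,1); (2,0); (2,1)
TSO∖claimed = {(1,0)}

missing: P0.r0=1 P1.r0=0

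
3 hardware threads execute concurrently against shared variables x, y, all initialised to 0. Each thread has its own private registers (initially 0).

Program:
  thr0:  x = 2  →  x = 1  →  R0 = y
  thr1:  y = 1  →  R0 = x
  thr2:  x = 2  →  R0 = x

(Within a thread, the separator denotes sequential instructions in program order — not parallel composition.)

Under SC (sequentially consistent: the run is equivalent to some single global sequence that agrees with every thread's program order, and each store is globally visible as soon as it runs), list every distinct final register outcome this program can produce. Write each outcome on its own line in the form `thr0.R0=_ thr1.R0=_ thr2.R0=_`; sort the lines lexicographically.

outcome vector order: (thr0.R0,thr1.R0,thr2.R0)
|SC outcomes| = 9

thr0.R0=0 thr1.R0=1 thr2.R0=1
thr0.R0=0 thr1.R0=1 thr2.R0=2
thr0.R0=0 thr1.R0=2 thr2.R0=2
thr0.R0=1 thr1.R0=0 thr2.R0=1
thr0.R0=1 thr1.R0=0 thr2.R0=2
thr0.R0=1 thr1.R0=1 thr2.R0=1
thr0.R0=1 thr1.R0=1 thr2.R0=2
thr0.R0=1 thr1.R0=2 thr2.R0=1
thr0.R0=1 thr1.R0=2 thr2.R0=2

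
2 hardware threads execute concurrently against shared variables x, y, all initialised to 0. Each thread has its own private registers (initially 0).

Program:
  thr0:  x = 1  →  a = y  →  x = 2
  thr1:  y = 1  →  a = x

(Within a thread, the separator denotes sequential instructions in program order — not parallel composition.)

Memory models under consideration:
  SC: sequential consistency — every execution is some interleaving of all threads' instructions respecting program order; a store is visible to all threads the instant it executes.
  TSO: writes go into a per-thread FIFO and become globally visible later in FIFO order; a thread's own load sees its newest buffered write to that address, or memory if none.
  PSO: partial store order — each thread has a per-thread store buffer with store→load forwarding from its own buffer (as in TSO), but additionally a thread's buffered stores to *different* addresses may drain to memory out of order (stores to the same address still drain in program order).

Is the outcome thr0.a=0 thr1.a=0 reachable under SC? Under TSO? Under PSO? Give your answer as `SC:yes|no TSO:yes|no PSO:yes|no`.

outcome vector order: (thr0.a,thr1.a)
SC: 5 outcomes — {(0,1); (0,2); (1,0); (1,1); (1,2)}
TSO: 6 outcomes — {(0,0); (0,1); (0,2); (1,0); (1,1); (1,2)}
PSO: 6 outcomes — {(0,0); (0,1); (0,2); (1,0); (1,1); (1,2)}
target (0,0) ∈ {TSO,PSO}

SC:no TSO:yes PSO:yes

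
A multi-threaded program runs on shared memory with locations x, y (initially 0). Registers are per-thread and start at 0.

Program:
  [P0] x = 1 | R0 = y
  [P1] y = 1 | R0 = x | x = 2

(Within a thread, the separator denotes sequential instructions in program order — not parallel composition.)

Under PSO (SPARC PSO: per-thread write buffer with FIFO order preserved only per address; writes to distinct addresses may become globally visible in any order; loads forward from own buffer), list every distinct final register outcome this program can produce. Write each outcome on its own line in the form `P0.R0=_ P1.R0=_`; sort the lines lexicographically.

outcome vector order: (P0.R0,P1.R0)
|PSO outcomes| = 4

P0.R0=0 P1.R0=0
P0.R0=0 P1.R0=1
P0.R0=1 P1.R0=0
P0.R0=1 P1.R0=1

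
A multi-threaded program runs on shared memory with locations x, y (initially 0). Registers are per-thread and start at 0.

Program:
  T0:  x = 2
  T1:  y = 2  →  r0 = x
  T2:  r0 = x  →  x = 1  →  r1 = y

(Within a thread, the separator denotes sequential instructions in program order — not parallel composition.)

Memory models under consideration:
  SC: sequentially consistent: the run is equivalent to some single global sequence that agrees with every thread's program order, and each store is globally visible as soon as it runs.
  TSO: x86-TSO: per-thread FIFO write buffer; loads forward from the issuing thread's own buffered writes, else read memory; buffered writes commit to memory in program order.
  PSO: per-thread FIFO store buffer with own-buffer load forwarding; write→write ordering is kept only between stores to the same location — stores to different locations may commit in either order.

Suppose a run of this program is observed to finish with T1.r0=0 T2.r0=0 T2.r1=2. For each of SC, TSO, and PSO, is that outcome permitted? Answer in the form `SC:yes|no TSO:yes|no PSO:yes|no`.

outcome vector order: (T1.r0,T2.r0,T2.r1)
SC (9): (0,0,2) (0,2,2) (1,0,0) (1,0,2) (1,2,0) (1,2,2) (2,0,0) (2,0,2) (2,2,2)
TSO (12): (0,0,0) (0,0,2) (0,2,0) (0,2,2) (1,0,0) (1,0,2) (1,2,0) (1,2,2) (2,0,0) (2,0,2) (2,2,0) (2,2,2)
PSO (12): (0,0,0) (0,0,2) (0,2,0) (0,2,2) (1,0,0) (1,0,2) (1,2,0) (1,2,2) (2,0,0) (2,0,2) (2,2,0) (2,2,2)
target (0,0,2) ∈ {SC,TSO,PSO}

SC:yes TSO:yes PSO:yes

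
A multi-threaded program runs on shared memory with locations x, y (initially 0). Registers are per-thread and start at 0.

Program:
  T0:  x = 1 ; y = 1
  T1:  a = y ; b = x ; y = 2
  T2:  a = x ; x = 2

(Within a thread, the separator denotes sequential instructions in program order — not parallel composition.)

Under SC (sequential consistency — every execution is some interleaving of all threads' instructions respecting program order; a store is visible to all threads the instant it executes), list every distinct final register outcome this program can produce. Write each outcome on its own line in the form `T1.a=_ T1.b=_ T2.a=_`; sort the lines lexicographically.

outcome vector order: (T1.a,T1.b,T2.a)
|SC outcomes| = 10

T1.a=0 T1.b=0 T2.a=0
T1.a=0 T1.b=0 T2.a=1
T1.a=0 T1.b=1 T2.a=0
T1.a=0 T1.b=1 T2.a=1
T1.a=0 T1.b=2 T2.a=0
T1.a=0 T1.b=2 T2.a=1
T1.a=1 T1.b=1 T2.a=0
T1.a=1 T1.b=1 T2.a=1
T1.a=1 T1.b=2 T2.a=0
T1.a=1 T1.b=2 T2.a=1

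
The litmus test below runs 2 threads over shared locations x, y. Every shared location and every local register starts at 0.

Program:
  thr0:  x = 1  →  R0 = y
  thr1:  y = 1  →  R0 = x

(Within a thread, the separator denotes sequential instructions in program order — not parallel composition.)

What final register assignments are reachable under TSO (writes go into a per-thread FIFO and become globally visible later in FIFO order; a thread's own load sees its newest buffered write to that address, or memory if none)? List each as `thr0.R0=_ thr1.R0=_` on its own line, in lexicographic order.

thr0.R0=0 thr1.R0=0
thr0.R0=0 thr1.R0=1
thr0.R0=1 thr1.R0=0
thr0.R0=1 thr1.R0=1

outcome vector order: (thr0.R0,thr1.R0)
|TSO outcomes| = 4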